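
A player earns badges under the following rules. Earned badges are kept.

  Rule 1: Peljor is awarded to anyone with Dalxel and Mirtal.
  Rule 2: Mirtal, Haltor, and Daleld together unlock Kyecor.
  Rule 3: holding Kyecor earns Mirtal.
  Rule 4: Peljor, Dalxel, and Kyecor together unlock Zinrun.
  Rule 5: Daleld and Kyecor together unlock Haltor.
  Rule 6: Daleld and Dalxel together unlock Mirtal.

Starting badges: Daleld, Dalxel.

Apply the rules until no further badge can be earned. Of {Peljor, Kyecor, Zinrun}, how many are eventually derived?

With Daleld and Dalxel, Mirtal is earned (Rule 6).
With Dalxel and Mirtal, Peljor is earned (Rule 1).
Peljor: reached.
Kyecor would need Mirtal, Haltor, and Daleld (Rule 2), but Haltor is never earned.
Zinrun would need Peljor, Dalxel, and Kyecor (Rule 4), but Kyecor is never earned.
Reached: Peljor — 1 of the 3.

1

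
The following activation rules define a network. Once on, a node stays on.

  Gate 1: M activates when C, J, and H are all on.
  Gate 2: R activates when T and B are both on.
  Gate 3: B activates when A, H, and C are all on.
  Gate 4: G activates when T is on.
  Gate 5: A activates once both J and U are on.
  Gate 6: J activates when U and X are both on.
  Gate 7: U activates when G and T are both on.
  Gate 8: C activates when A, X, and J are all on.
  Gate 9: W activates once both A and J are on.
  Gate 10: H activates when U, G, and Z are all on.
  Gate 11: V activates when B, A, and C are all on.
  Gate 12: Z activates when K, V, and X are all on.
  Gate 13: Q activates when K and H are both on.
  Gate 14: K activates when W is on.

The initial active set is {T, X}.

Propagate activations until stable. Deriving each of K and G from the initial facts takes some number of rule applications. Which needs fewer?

G

G: Gate 4: T on → G on. [1 rule application]
K: T is on, so G activates (Gate 4). G and T are on, so U activates (Gate 7). U and X are on, so J activates (Gate 6). J and U are on, so A activates (Gate 5). Gate 9: A and J on → W on. W is on, so K activates (Gate 14). [6 rule applications]
G needs fewer.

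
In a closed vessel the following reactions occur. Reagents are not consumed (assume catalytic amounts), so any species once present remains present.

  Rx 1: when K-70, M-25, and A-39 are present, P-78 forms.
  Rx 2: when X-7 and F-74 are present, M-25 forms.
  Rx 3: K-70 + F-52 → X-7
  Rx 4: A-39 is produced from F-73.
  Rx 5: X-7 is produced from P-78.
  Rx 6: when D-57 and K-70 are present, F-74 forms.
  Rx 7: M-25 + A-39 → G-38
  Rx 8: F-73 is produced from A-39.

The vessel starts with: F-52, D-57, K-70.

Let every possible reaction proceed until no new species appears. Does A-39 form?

A-39 would need F-73 (Rx 4), but F-73 never forms.

No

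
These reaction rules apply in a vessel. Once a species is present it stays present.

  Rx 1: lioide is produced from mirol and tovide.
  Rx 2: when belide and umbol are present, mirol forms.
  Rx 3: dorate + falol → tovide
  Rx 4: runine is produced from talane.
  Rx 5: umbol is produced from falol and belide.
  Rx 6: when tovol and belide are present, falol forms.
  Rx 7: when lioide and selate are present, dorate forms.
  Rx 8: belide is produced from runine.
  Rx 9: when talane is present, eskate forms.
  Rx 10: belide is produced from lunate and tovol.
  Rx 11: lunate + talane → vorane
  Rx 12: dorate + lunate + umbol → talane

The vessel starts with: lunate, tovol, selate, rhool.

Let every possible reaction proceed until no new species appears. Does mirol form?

lunate and tovol present → belide forms (Rx 10).
tovol and belide present → falol forms (Rx 6).
falol and belide present → umbol forms (Rx 5).
belide and umbol present → mirol forms (Rx 2).

Yes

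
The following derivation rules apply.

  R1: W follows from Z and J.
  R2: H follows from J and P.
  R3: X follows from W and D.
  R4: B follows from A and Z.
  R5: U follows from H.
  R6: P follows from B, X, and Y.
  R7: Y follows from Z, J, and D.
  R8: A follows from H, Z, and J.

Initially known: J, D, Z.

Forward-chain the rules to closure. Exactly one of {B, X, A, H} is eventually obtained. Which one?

X

Z and J hold, so W follows (R1).
From W and D, R3 gives X.
H would need J and P (R2), but P is never established. A would need H, Z, and J (R8), but H is never established. B would need A and Z (R4), but A is never established.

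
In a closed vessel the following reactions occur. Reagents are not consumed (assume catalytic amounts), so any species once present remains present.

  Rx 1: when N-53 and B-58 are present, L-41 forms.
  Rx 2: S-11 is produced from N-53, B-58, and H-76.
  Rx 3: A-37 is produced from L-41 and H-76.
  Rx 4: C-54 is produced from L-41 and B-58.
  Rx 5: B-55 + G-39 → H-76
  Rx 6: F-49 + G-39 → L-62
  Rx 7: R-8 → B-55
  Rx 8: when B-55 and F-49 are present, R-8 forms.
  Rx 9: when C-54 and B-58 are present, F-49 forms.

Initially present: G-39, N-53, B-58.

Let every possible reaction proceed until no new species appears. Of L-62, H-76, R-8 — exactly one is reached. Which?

L-62

N-53 and B-58 present → L-41 forms (Rx 1).
L-41 and B-58 present → C-54 forms (Rx 4).
C-54 and B-58 present → F-49 forms (Rx 9).
F-49 and G-39 present → L-62 forms (Rx 6).
H-76 would need B-55 and G-39 (Rx 5), but B-55 never forms. R-8 would need B-55 and F-49 (Rx 8), but B-55 never forms.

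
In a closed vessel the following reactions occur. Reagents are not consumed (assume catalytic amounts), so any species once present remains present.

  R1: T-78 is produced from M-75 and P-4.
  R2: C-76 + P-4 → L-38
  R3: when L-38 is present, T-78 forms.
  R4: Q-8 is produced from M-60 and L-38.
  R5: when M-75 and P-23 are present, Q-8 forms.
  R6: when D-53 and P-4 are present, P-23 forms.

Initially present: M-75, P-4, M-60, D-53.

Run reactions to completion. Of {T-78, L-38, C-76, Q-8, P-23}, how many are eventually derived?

3

D-53 and P-4 present → P-23 forms (R6).
M-75 and P-4 present → T-78 forms (R1).
M-75 and P-23 present → Q-8 forms (R5).
T-78: reached.
L-38 would need C-76 and P-4 (R2), but C-76 never forms.
No rule produces C-76, and it is not given.
Q-8: reached.
P-23: reached.
Reached: T-78, Q-8, and P-23 — 3 of the 5.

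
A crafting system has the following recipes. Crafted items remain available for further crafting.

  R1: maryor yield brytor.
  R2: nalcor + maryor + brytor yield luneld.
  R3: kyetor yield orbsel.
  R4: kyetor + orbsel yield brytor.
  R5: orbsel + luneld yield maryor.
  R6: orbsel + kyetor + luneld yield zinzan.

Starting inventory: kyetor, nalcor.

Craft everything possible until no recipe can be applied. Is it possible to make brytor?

Yes

Using R3, kyetor makes orbsel.
Using R4, kyetor and orbsel make brytor.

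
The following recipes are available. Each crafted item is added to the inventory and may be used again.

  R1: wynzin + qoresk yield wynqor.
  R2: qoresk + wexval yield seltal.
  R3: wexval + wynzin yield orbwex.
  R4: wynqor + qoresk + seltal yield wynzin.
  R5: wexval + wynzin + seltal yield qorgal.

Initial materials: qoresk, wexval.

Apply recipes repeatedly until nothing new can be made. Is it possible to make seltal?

Yes

qoresk + wexval → seltal (R2).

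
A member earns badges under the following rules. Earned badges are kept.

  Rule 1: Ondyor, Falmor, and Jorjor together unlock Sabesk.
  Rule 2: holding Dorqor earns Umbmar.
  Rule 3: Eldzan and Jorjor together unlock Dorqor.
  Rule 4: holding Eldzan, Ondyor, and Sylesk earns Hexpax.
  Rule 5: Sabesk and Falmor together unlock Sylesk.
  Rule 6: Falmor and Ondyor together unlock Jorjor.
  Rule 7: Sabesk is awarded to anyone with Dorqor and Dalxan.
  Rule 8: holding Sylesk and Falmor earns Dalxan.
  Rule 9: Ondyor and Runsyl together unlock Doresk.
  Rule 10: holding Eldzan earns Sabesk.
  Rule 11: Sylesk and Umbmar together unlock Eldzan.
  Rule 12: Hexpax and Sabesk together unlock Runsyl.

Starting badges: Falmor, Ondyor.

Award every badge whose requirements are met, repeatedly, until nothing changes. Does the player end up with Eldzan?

No

Eldzan would need Sylesk and Umbmar (Rule 11), but Umbmar is never earned.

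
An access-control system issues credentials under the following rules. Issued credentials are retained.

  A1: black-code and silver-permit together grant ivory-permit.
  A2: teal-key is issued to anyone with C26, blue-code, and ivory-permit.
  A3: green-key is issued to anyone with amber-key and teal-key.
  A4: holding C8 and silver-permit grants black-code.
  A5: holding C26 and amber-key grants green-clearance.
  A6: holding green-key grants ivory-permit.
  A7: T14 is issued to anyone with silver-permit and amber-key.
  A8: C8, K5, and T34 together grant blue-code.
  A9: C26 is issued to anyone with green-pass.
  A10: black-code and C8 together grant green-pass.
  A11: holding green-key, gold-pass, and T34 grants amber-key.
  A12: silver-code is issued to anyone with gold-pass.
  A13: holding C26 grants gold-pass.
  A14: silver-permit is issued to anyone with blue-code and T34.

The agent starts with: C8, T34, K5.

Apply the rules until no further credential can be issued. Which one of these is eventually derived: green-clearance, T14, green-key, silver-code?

Holding C8, K5, and T34 grants blue-code (A8).
Holding blue-code and T34 grants silver-permit (A14).
Holding C8 and silver-permit grants black-code (A4).
Holding black-code and C8 grants green-pass (A10).
Holding green-pass grants C26 (A9).
Holding C26 grants gold-pass (A13).
Holding gold-pass grants silver-code (A12).
green-key would need amber-key and teal-key (A3), but amber-key is never granted. green-clearance would need C26 and amber-key (A5), but amber-key is never granted. T14 would need silver-permit and amber-key (A7), but amber-key is never granted.

silver-code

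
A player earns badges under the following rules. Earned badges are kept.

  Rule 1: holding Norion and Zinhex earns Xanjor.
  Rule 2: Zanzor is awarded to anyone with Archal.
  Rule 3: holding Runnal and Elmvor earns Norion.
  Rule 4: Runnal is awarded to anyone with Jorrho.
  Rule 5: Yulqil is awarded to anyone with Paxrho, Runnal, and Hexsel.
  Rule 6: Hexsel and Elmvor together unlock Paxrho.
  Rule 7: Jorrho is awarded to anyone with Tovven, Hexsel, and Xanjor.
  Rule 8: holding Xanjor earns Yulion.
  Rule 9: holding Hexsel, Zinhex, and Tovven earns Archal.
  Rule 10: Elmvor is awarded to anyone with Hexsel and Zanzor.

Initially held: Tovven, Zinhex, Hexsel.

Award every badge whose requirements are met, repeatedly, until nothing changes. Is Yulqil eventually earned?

Yulqil would need Paxrho, Runnal, and Hexsel (Rule 5), but Runnal is never earned.

No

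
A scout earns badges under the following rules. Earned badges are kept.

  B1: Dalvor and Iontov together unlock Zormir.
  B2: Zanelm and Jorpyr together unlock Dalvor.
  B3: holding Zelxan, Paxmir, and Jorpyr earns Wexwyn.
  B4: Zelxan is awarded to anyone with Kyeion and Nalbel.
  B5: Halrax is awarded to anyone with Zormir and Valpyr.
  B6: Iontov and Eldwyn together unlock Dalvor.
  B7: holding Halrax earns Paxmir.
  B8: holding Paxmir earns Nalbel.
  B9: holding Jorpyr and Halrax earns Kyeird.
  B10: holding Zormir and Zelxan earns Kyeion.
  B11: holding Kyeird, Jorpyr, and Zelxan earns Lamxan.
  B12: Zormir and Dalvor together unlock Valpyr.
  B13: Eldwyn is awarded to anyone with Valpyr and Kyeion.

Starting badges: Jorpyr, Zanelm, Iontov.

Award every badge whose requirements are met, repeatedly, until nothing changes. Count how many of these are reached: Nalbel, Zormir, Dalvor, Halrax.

With Zanelm and Jorpyr, Dalvor is earned (B2).
With Dalvor and Iontov, Zormir is earned (B1).
With Zormir and Dalvor, Valpyr is earned (B12).
With Zormir and Valpyr, Halrax is earned (B5).
With Halrax, Paxmir is earned (B7).
With Paxmir, Nalbel is earned (B8).
Nalbel: reached.
Zormir: reached.
Dalvor: reached.
Halrax: reached.
All 4 are reached.

4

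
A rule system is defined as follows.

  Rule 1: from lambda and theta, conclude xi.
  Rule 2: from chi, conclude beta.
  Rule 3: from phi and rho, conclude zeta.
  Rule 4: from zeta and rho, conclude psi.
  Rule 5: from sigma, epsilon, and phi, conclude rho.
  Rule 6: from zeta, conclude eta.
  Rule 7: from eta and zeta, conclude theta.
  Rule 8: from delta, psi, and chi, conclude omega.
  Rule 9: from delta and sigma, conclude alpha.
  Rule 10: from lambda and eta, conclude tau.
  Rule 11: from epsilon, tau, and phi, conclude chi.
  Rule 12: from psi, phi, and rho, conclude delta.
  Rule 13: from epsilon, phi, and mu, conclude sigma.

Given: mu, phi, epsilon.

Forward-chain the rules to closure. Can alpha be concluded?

Yes

epsilon, phi, and mu hold, so sigma follows (Rule 13).
sigma, epsilon, and phi hold, so rho follows (Rule 5).
phi and rho hold, so zeta follows (Rule 3).
From zeta and rho, Rule 4 gives psi.
From psi, phi, and rho, Rule 12 gives delta.
From delta and sigma, Rule 9 gives alpha.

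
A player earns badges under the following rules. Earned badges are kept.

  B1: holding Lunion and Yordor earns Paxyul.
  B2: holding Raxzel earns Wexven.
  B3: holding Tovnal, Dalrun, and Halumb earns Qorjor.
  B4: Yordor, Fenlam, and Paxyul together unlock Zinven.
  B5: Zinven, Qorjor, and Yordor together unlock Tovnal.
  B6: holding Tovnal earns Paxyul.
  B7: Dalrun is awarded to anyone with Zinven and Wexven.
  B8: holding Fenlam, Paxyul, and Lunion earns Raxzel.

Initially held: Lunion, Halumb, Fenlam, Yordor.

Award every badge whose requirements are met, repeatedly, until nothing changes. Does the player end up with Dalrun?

Yes

With Lunion and Yordor, Paxyul is earned (B1).
With Fenlam, Paxyul, and Lunion, Raxzel is earned (B8).
With Yordor, Fenlam, and Paxyul, Zinven is earned (B4).
With Raxzel, Wexven is earned (B2).
With Zinven and Wexven, Dalrun is earned (B7).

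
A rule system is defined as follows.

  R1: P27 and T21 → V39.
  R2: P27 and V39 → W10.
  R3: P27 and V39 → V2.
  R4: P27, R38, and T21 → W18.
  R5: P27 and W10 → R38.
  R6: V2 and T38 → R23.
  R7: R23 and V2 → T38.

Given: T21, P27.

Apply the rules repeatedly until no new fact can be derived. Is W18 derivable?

From P27 and T21, R1 gives V39.
P27 and V39 hold, so W10 follows (R2).
P27 and W10 hold, so R38 follows (R5).
From P27, R38, and T21, R4 gives W18.

Yes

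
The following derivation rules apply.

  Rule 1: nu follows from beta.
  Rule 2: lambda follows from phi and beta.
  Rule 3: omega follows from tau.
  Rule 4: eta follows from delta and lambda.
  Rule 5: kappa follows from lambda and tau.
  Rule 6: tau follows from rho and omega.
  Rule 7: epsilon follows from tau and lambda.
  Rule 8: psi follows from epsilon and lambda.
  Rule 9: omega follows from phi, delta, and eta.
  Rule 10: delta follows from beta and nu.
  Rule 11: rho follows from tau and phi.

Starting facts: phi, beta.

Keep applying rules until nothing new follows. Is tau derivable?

tau would need rho and omega (Rule 6), but rho is never established.

No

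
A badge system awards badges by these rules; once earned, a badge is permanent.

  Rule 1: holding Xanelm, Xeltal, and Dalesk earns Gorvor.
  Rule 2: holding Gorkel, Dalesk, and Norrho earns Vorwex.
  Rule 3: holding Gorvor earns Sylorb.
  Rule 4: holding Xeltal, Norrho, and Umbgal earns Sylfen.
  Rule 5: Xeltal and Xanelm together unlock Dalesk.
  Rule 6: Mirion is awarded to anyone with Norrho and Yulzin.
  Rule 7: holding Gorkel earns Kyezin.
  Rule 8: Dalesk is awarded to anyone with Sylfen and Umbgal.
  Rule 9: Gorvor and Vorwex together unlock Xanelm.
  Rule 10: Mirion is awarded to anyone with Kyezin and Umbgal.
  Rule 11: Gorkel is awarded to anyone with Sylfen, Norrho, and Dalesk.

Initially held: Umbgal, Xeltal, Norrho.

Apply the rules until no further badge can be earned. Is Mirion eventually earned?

With Xeltal, Norrho, and Umbgal, Sylfen is earned (Rule 4).
With Sylfen and Umbgal, Dalesk is earned (Rule 8).
With Sylfen, Norrho, and Dalesk, Gorkel is earned (Rule 11).
With Gorkel, Kyezin is earned (Rule 7).
With Kyezin and Umbgal, Mirion is earned (Rule 10).

Yes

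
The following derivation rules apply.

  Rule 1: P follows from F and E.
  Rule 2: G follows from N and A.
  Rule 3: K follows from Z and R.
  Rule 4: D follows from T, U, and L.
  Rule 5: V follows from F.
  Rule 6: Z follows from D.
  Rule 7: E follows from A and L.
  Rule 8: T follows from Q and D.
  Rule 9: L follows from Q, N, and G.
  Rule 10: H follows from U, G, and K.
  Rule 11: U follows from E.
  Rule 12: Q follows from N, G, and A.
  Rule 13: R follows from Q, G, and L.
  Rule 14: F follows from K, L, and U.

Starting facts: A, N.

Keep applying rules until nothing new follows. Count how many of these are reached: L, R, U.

3

N and A hold, so G follows (Rule 2).
N, G, and A hold, so Q follows (Rule 12).
From Q, N, and G, Rule 9 gives L.
From A and L, Rule 7 gives E.
Q, G, and L hold, so R follows (Rule 13).
From E, Rule 11 gives U.
L: reached.
R: reached.
U: reached.
All 3 are reached.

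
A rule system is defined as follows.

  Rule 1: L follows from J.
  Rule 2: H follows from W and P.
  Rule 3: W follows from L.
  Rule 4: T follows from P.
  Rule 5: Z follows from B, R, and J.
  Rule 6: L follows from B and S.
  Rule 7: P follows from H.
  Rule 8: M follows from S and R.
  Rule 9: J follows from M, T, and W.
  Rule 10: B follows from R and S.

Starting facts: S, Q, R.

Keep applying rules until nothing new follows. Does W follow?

From R and S, Rule 10 gives B.
B and S hold, so L follows (Rule 6).
L holds, so W follows (Rule 3).

Yes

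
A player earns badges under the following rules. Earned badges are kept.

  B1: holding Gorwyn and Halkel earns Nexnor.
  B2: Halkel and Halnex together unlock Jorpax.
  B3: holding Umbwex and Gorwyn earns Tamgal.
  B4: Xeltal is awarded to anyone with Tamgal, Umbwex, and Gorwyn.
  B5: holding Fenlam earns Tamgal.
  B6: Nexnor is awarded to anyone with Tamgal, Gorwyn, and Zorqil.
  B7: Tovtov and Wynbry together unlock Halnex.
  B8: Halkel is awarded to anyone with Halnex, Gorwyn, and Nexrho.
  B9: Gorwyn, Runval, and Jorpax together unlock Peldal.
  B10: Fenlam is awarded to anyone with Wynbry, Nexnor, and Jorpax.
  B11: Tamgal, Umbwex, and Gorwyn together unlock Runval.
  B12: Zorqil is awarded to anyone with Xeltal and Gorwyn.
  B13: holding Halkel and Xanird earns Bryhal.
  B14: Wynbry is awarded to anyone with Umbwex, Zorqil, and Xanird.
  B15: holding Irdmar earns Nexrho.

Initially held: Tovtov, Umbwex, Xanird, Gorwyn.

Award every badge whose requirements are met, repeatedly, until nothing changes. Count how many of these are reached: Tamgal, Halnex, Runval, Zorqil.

4

With Umbwex and Gorwyn, Tamgal is earned (B3).
With Tamgal, Umbwex, and Gorwyn, Runval is earned (B11).
With Tamgal, Umbwex, and Gorwyn, Xeltal is earned (B4).
With Xeltal and Gorwyn, Zorqil is earned (B12).
With Umbwex, Zorqil, and Xanird, Wynbry is earned (B14).
With Tovtov and Wynbry, Halnex is earned (B7).
Tamgal: reached.
Halnex: reached.
Runval: reached.
Zorqil: reached.
All 4 are reached.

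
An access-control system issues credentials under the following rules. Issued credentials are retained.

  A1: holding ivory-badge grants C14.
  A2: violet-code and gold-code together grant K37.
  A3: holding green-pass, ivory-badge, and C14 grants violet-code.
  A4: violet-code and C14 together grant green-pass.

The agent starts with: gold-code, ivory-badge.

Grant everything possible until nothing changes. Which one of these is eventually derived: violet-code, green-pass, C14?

Holding ivory-badge grants C14 (A1).
green-pass would need violet-code and C14 (A4), but violet-code is never granted. violet-code would need green-pass, ivory-badge, and C14 (A3), but green-pass is never granted.

C14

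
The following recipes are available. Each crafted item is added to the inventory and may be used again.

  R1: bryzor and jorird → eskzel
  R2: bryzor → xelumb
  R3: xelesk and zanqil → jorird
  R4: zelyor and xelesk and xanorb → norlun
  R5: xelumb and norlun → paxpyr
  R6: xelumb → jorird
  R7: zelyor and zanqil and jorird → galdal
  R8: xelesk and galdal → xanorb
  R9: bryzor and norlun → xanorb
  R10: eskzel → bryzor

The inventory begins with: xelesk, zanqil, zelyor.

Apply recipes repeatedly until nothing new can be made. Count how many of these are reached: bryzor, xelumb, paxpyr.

bryzor would need eskzel (R10), but eskzel is never obtained.
xelumb would need bryzor (R2), but bryzor is never obtained.
paxpyr would need xelumb and norlun (R5), but xelumb is never obtained.
None of the 3 are reached.

0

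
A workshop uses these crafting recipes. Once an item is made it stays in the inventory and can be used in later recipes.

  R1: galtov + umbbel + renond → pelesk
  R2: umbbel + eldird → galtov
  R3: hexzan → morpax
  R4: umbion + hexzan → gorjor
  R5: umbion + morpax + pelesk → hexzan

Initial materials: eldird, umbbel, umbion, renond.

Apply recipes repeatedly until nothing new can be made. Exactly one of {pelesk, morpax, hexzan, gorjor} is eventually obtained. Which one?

umbbel + eldird → galtov (R2).
galtov + umbbel + renond → pelesk (R1).
gorjor would need umbion and hexzan (R4), but hexzan is never obtained. morpax would need hexzan (R3), but hexzan is never obtained. hexzan would need umbion, morpax, and pelesk (R5), but morpax is never obtained.

pelesk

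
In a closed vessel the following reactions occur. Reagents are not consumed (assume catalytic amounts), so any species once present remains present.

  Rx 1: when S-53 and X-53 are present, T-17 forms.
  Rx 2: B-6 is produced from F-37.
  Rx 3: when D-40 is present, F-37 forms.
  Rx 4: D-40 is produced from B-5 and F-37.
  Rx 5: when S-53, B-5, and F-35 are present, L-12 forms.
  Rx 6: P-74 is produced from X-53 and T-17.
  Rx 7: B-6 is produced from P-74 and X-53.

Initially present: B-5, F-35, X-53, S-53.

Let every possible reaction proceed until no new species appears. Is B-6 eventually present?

S-53 and X-53 present → T-17 forms (Rx 1).
X-53 and T-17 present → P-74 forms (Rx 6).
P-74 and X-53 present → B-6 forms (Rx 7).

Yes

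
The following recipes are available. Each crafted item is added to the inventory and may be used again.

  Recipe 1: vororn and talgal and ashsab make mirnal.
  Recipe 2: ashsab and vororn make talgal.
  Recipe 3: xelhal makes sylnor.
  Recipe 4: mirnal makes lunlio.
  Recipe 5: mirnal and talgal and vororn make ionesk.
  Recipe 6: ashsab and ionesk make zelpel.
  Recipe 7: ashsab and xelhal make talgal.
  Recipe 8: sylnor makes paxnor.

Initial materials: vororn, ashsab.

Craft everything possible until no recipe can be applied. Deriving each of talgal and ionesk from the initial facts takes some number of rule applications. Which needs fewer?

talgal: Using Recipe 2, ashsab and vororn make talgal. [1 rule application]
ionesk: ashsab and vororn → talgal (Recipe 2). Using Recipe 1, vororn, talgal, and ashsab make mirnal. mirnal and talgal and vororn → ionesk (Recipe 5). [3 rule applications]
talgal needs fewer.

talgal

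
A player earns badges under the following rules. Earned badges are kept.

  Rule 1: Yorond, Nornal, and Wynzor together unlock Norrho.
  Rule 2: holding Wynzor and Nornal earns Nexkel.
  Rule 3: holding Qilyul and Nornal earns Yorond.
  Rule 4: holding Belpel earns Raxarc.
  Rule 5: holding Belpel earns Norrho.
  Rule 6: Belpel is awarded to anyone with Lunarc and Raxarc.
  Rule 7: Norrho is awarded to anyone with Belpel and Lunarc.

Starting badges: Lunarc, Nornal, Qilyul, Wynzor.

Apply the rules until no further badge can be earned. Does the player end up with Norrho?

Yes

With Qilyul and Nornal, Yorond is earned (Rule 3).
With Yorond, Nornal, and Wynzor, Norrho is earned (Rule 1).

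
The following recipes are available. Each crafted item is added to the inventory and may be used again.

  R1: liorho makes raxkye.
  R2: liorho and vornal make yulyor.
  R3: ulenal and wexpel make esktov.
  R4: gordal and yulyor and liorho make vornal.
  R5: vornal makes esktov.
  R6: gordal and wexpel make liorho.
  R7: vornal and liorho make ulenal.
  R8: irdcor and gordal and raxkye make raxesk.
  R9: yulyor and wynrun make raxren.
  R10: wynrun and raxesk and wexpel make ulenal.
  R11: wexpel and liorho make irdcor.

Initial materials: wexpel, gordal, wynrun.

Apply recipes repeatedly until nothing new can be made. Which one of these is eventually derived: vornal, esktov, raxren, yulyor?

esktov

Using R6, gordal and wexpel make liorho.
Using R1, liorho makes raxkye.
Using R11, wexpel and liorho make irdcor.
Using R8, irdcor, gordal, and raxkye make raxesk.
Using R10, wynrun, raxesk, and wexpel make ulenal.
Using R3, ulenal and wexpel make esktov.
vornal would need gordal, yulyor, and liorho (R4), but yulyor is never obtained. yulyor would need liorho and vornal (R2), but vornal is never obtained. raxren would need yulyor and wynrun (R9), but yulyor is never obtained.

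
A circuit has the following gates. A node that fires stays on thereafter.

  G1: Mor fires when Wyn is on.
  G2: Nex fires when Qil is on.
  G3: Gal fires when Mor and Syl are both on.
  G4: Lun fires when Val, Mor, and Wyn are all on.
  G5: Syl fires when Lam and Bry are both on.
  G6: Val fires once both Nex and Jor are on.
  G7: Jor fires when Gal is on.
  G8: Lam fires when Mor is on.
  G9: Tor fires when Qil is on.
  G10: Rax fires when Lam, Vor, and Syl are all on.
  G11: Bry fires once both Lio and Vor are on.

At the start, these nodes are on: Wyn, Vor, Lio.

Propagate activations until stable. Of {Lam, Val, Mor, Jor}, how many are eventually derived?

G11: Lio and Vor on → Bry on.
G1: Wyn on → Mor on.
G8: Mor on → Lam on.
G5: Lam and Bry on → Syl on.
Mor and Syl are on, so Gal fires (G3).
G7: Gal on → Jor on.
Lam: reached.
Val would need Nex and Jor (G6), but Nex never turns on.
Mor: reached.
Jor: reached.
Reached: Lam, Mor, and Jor — 3 of the 4.

3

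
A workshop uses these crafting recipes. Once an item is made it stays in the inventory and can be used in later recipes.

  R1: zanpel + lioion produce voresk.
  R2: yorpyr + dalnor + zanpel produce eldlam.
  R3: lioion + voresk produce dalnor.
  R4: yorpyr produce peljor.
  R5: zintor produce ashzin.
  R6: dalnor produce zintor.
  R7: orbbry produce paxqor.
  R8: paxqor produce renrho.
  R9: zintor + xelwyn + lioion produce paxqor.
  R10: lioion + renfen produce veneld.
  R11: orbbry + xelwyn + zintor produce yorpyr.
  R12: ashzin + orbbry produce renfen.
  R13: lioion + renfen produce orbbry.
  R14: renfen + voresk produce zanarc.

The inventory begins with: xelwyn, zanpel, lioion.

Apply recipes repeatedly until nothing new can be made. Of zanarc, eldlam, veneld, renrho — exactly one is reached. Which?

zanpel + lioion → voresk (R1).
Using R3, lioion and voresk make dalnor.
dalnor → zintor (R6).
Using R9, zintor, xelwyn, and lioion make paxqor.
Using R8, paxqor makes renrho.
eldlam would need yorpyr, dalnor, and zanpel (R2), but yorpyr is never obtained. zanarc would need renfen and voresk (R14), but renfen is never obtained. veneld would need lioion and renfen (R10), but renfen is never obtained.

renrho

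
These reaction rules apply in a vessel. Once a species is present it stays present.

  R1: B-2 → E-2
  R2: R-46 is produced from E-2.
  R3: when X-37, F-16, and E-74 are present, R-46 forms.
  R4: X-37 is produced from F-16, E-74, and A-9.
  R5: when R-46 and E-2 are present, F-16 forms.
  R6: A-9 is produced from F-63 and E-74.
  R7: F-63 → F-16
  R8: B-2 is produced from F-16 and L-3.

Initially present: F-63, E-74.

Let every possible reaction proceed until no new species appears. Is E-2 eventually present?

No

E-2 would need B-2 (R1), but B-2 never forms.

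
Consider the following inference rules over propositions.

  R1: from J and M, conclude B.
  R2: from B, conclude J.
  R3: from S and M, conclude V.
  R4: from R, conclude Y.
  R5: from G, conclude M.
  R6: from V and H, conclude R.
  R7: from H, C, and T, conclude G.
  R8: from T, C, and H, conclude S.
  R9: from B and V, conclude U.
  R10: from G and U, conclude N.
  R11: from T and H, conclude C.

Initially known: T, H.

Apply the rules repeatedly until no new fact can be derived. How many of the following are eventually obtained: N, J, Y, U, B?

1

From T and H, R11 gives C.
From H, C, and T, R7 gives G.
From T, C, and H, R8 gives S.
From G, R5 gives M.
From S and M, R3 gives V.
V and H hold, so R follows (R6).
R holds, so Y follows (R4).
N would need G and U (R10), but U is never established.
J would need B (R2), but B is never established.
Y: reached.
U would need B and V (R9), but B is never established.
B would need J and M (R1), but J is never established.
Reached: Y — 1 of the 5.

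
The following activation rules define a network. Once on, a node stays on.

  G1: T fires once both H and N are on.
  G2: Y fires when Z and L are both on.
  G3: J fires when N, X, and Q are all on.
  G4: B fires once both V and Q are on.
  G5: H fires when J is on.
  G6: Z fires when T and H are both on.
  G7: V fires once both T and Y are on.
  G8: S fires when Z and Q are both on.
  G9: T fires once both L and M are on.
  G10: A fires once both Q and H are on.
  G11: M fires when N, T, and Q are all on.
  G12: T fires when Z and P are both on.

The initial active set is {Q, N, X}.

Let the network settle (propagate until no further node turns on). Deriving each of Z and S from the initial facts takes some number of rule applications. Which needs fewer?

Z: G3: N, X, and Q on → J on. J is on, so H fires (G5). H and N are on, so T fires (G1). T and H are on, so Z fires (G6). [4 rule applications]
S: G3: N, X, and Q on → J on. J is on, so H fires (G5). G1: H and N on → T on. G6: T and H on → Z on. G8: Z and Q on → S on. [5 rule applications]
Z needs fewer.

Z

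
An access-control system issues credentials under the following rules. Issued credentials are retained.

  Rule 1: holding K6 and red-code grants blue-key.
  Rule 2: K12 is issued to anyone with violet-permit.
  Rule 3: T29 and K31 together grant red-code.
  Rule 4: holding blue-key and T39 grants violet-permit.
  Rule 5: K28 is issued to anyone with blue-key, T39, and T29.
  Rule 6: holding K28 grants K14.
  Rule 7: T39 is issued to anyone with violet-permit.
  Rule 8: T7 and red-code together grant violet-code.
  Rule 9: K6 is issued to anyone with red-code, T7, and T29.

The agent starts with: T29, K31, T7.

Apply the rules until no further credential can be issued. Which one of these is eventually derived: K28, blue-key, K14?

blue-key

Holding T29 and K31 grants red-code (Rule 3).
Holding red-code, T7, and T29 grants K6 (Rule 9).
Holding K6 and red-code grants blue-key (Rule 1).
K28 would need blue-key, T39, and T29 (Rule 5), but T39 is never granted. K14 would need K28 (Rule 6), but K28 is never granted.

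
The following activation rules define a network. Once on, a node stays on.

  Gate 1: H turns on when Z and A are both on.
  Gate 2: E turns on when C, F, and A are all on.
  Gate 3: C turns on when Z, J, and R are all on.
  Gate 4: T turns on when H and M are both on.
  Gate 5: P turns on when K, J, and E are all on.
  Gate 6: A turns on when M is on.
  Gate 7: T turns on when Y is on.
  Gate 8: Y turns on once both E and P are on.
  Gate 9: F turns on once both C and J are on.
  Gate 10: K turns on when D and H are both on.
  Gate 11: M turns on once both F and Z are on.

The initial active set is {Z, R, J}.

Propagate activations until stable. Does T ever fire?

Gate 3: Z, J, and R on → C on.
Gate 9: C and J on → F on.
Gate 11: F and Z on → M on.
Gate 6: M on → A on.
Gate 1: Z and A on → H on.
H and M are on, so T turns on (Gate 4).

Yes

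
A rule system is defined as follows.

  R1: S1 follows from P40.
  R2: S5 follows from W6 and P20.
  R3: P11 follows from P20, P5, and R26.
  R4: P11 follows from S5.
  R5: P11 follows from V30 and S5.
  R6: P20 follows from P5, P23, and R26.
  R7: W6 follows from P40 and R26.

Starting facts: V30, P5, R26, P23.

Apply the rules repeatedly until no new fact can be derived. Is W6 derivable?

W6 would need P40 and R26 (R7), but P40 is never established.

No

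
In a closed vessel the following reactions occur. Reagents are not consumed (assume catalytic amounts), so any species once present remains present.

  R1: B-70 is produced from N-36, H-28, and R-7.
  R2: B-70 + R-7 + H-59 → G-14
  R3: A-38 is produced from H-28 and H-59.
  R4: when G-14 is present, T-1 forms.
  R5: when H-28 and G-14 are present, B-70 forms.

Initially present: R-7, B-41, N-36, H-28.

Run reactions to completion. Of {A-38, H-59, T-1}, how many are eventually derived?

A-38 would need H-28 and H-59 (R3), but H-59 never forms.
No rule produces H-59, and it is not given.
T-1 would need G-14 (R4), but G-14 never forms.
None of the 3 are reached.

0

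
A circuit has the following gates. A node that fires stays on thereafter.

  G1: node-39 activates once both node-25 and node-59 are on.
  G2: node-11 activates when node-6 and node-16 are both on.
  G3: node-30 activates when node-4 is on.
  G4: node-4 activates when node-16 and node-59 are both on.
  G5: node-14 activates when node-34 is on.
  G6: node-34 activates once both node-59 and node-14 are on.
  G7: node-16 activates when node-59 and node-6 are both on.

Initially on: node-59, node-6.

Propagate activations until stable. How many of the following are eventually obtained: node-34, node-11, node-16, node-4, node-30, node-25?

node-59 and node-6 are on, so node-16 activates (G7).
node-16 and node-59 are on, so node-4 activates (G4).
node-6 and node-16 are on, so node-11 activates (G2).
node-4 is on, so node-30 activates (G3).
node-34 would need node-59 and node-14 (G6), but node-14 never turns on.
node-11: reached.
node-16: reached.
node-4: reached.
node-30: reached.
No rule produces node-25, and it is not given.
Reached: node-11, node-16, node-4, and node-30 — 4 of the 6.

4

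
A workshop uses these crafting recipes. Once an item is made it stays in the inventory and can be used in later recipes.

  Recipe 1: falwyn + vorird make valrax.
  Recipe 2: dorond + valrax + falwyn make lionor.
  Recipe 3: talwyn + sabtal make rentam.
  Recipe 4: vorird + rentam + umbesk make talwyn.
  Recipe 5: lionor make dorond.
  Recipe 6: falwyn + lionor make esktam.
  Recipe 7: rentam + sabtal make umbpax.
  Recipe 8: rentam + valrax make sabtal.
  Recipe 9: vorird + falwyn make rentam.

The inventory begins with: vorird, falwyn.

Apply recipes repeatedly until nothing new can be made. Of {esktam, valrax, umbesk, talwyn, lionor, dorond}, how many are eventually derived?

1

Using Recipe 1, falwyn and vorird make valrax.
esktam would need falwyn and lionor (Recipe 6), but lionor is never obtained.
valrax: reached.
No rule produces umbesk, and it is not given.
talwyn would need vorird, rentam, and umbesk (Recipe 4), but umbesk is never obtained.
lionor would need dorond, valrax, and falwyn (Recipe 2), but dorond is never obtained.
dorond would need lionor (Recipe 5), but lionor is never obtained.
Reached: valrax — 1 of the 6.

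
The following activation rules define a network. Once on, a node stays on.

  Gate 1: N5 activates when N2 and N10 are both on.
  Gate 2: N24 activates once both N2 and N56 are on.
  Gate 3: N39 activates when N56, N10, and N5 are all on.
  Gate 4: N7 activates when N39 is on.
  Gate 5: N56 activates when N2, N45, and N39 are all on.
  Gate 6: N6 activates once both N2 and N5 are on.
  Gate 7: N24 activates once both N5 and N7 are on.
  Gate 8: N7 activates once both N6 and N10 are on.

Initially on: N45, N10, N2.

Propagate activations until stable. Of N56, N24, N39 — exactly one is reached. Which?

Gate 1: N2 and N10 on → N5 on.
N2 and N5 are on, so N6 activates (Gate 6).
N6 and N10 are on, so N7 activates (Gate 8).
N5 and N7 are on, so N24 activates (Gate 7).
N39 would need N56, N10, and N5 (Gate 3), but N56 never turns on. N56 would need N2, N45, and N39 (Gate 5), but N39 never turns on.

N24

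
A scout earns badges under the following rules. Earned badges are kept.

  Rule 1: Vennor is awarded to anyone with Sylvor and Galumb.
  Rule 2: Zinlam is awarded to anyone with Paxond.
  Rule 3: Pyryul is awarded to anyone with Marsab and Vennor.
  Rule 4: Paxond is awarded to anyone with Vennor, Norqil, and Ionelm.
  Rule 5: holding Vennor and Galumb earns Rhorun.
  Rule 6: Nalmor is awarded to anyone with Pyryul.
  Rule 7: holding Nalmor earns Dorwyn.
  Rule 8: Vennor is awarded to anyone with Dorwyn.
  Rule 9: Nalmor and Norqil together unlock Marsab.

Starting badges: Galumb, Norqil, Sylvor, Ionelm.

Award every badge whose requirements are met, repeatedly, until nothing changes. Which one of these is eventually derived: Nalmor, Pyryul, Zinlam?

With Sylvor and Galumb, Vennor is earned (Rule 1).
With Vennor, Norqil, and Ionelm, Paxond is earned (Rule 4).
With Paxond, Zinlam is earned (Rule 2).
Nalmor would need Pyryul (Rule 6), but Pyryul is never earned. Pyryul would need Marsab and Vennor (Rule 3), but Marsab is never earned.

Zinlam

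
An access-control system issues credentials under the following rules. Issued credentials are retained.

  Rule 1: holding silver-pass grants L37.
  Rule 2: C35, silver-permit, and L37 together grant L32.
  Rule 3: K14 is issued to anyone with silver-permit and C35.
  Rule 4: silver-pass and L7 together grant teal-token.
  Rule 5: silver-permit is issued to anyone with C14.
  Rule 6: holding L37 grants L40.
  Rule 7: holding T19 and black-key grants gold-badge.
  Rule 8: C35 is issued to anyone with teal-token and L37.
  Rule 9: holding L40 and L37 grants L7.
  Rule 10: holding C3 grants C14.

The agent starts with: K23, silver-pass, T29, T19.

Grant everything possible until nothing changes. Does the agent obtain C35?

Yes

Holding silver-pass grants L37 (Rule 1).
Holding L37 grants L40 (Rule 6).
Holding L40 and L37 grants L7 (Rule 9).
Holding silver-pass and L7 grants teal-token (Rule 4).
Holding teal-token and L37 grants C35 (Rule 8).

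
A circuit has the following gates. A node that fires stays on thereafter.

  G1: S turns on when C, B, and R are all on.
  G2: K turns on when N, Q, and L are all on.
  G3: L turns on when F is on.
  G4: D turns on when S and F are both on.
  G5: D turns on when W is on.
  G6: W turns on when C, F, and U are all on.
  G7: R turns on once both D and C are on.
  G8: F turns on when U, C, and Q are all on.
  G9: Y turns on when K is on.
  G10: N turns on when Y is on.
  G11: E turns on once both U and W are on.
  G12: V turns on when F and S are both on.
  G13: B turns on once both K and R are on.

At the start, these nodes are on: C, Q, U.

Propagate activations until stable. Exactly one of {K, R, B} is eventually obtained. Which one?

R

U, C, and Q are on, so F turns on (G8).
C, F, and U are on, so W turns on (G6).
W is on, so D turns on (G5).
D and C are on, so R turns on (G7).
K would need N, Q, and L (G2), but N never turns on. B would need K and R (G13), but K never turns on.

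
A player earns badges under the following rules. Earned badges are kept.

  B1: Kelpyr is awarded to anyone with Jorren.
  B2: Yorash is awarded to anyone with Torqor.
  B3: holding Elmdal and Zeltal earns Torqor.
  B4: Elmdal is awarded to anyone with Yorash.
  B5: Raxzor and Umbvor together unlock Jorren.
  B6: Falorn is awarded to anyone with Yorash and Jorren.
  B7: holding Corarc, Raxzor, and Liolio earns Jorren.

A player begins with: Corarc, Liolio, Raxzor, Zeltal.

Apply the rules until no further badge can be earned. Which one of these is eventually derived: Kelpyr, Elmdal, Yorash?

With Corarc, Raxzor, and Liolio, Jorren is earned (B7).
With Jorren, Kelpyr is earned (B1).
Yorash would need Torqor (B2), but Torqor is never earned. Elmdal would need Yorash (B4), but Yorash is never earned.

Kelpyr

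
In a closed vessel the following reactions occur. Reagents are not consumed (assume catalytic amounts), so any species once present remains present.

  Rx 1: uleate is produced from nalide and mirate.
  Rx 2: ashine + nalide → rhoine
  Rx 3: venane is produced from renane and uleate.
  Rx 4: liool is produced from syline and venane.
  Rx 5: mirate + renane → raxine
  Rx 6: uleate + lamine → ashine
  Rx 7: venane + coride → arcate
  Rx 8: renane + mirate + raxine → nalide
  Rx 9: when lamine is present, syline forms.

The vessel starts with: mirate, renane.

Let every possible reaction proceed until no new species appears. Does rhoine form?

No

rhoine would need ashine and nalide (Rx 2), but ashine never forms.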